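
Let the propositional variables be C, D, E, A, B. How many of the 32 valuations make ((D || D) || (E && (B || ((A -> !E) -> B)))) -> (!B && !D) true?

Initial set: {T (((D || D) || (E && (B || ((A -> !E) -> B)))) -> (!B && !D))}.
T (((D || D) || (E && (B || ((A -> !E) -> B)))) -> (!B && !D)): β-rule — branch into F ((D || D) || (E && (B || ((A -> !E) -> B))))  //  T (!B && !D).
  branch 1 (add F ((D || D) || (E && (B || ((A -> !E) -> B))))):
    F ((D || D) || (E && (B || ((A -> !E) -> B)))): α-rule — add F (D || D), F (E && (B || ((A -> !E) -> B))).
    F (D || D): α-rule — add F D, F D.
    F (E && (B || ((A -> !E) -> B))): β-rule — branch into F E  //  F (B || ((A -> !E) -> B)).
      branch 1.1 (add F E):
        ○ open, literals {D=false, E=false}.
      branch 1.2 (add F (B || ((A -> !E) -> B))):
        F (B || ((A -> !E) -> B)): α-rule — add F B, F ((A -> !E) -> B).
        F ((A -> !E) -> B): α-rule — add T (A -> !E), F B.
        T (A -> !E): β-rule — branch into F A  //  T !E.
          branch 1.2.1 (add F A):
            ○ open, literals {A=false, B=false, D=false}.
          branch 1.2.2 (add T !E):
            ○ open, literals {B=false, D=false, E=false}.
  branch 2 (add T (!B && !D)):
    T (!B && !D): α-rule — add T !B, T !D.
    ○ open, literals {B=false, D=false}.
0 branches closed, 4 open.
Each open branch fixes some atoms; the unmentioned ones are free. Counting distinct full assignments: branch {D=false, E=false} (C, A, B) contributes 8 new; branch {A=false, B=false, D=false} (C, E) contributes 2 new; branch {B=false, D=false, E=false} (C, A) contributes 0 new; branch {B=false, D=false} (C, E, A) contributes 2 new. Total: 12.

12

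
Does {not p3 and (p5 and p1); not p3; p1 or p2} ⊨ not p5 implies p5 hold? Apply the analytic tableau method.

Initial set: {T (not p3 and (p5 and p1)); T not p3; T (p1 or p2); F (not p5 implies p5)}.
T (not p3 and (p5 and p1)): α-rule — add T not p3, T (p5 and p1).
F (not p5 implies p5): α-rule — add T not p5, F p5.
T (p5 and p1): α-rule — add T p5, T p1.
× closes — contains both p5 and not p5.
All 1 branch closes.
Every branch closed, so the premises entail the conclusion.

Yes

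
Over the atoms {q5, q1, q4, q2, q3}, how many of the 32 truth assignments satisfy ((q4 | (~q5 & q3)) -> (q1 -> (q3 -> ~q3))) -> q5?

Initial set: {(((q4 | (~q5 & q3)) -> (q1 -> (q3 -> ~q3))) -> q5)}.
(((q4 | (~q5 & q3)) -> (q1 -> (q3 -> ~q3))) -> q5): β-rule — branch into ~((q4 | (~q5 & q3)) -> (q1 -> (q3 -> ~q3)))  //  q5.
  branch 1 (add ~((q4 | (~q5 & q3)) -> (q1 -> (q3 -> ~q3)))):
    ~((q4 | (~q5 & q3)) -> (q1 -> (q3 -> ~q3))): α-rule — add (q4 | (~q5 & q3)), ~(q1 -> (q3 -> ~q3)).
    ~(q1 -> (q3 -> ~q3)): α-rule — add q1, ~(q3 -> ~q3).
    ~(q3 -> ~q3): α-rule — add q3, ~~q3.
    (q4 | (~q5 & q3)): β-rule — branch into q4  //  (~q5 & q3).
      branch 1.1 (add q4):
        ○ open, literals {q1=true, q3=true, q4=true}.
      branch 1.2 (add (~q5 & q3)):
        (~q5 & q3): α-rule — add ~q5, q3.
        ○ open, literals {q1=true, q3=true, q5=false}.
  branch 2 (add q5):
    ○ open, literals {q5=true}.
0 branches closed, 3 open.
Each open branch fixes some atoms; the unmentioned ones are free. Counting distinct full assignments: branch {q1=true, q3=true, q4=true} (q5, q2) contributes 4 new; branch {q1=true, q3=true, q5=false} (q4, q2) contributes 2 new; branch {q5=true} (q1, q4, q2, q3) contributes 14 new. Total: 20.

20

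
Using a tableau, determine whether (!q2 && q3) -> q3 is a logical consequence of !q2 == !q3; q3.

Initial set: {(!q2 == !q3); q3; !((!q2 && q3) -> q3)}.
!((!q2 && q3) -> q3): α-rule — add (!q2 && q3), !q3.
× closes — contains both q3 and !q3.
All 1 branch closes.
Every branch closed, so the premises entail the conclusion.

Yes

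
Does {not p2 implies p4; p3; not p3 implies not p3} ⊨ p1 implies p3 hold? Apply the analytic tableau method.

Initial set: {(not p2 implies p4); p3; (not p3 implies not p3); not (p1 implies p3)}.
not (p1 implies p3): α-rule — add p1, not p3.
× closes — contains both p3 and not p3.
All 1 branch closes.
Every branch closed, so the premises entail the conclusion.

Yes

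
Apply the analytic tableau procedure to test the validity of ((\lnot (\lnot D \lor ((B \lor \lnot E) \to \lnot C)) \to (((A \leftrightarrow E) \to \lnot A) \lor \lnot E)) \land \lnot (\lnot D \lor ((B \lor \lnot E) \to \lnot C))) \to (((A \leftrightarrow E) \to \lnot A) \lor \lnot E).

Assume the negation and expand:
Initial set: {\lnot (((\lnot (\lnot D \lor ((B \lor \lnot E) \to \lnot C)) \to (((A \leftrightarrow E) \to \lnot A) \lor \lnot E)) \land \lnot (\lnot D \lor ((B \lor \lnot E) \to \lnot C))) \to (((A \leftrightarrow E) \to \lnot A) \lor \lnot E))}.
\lnot (((\lnot (\lnot D \lor ((B \lor \lnot E) \to \lnot C)) \to (((A \leftrightarrow E) \to \lnot A) \lor \lnot E)) \land \lnot (\lnot D \lor ((B \lor \lnot E) \to \lnot C))) \to (((A \leftrightarrow E) \to \lnot A) \lor \lnot E)): α-rule — add ((\lnot (\lnot D \lor ((B \lor \lnot E) \to \lnot C)) \to (((A \leftrightarrow E) \to \lnot A) \lor \lnot E)) \land \lnot (\lnot D \lor ((B \lor \lnot E) \to \lnot C))), \lnot (((A \leftrightarrow E) \to \lnot A) \lor \lnot E).
((\lnot (\lnot D \lor ((B \lor \lnot E) \to \lnot C)) \to (((A \leftrightarrow E) \to \lnot A) \lor \lnot E)) \land \lnot (\lnot D \lor ((B \lor \lnot E) \to \lnot C))): α-rule — add (\lnot (\lnot D \lor ((B \lor \lnot E) \to \lnot C)) \to (((A \leftrightarrow E) \to \lnot A) \lor \lnot E)), \lnot (\lnot D \lor ((B \lor \lnot E) \to \lnot C)).
\lnot (((A \leftrightarrow E) \to \lnot A) \lor \lnot E): α-rule — add \lnot ((A \leftrightarrow E) \to \lnot A), \lnot \lnot E.
\lnot (\lnot D \lor ((B \lor \lnot E) \to \lnot C)): α-rule — add \lnot \lnot D, \lnot ((B \lor \lnot E) \to \lnot C).
\lnot ((A \leftrightarrow E) \to \lnot A): α-rule — add (A \leftrightarrow E), \lnot \lnot A.
\lnot ((B \lor \lnot E) \to \lnot C): α-rule — add (B \lor \lnot E), \lnot \lnot C.
(\lnot (\lnot D \lor ((B \lor \lnot E) \to \lnot C)) \to (((A \leftrightarrow E) \to \lnot A) \lor \lnot E)): β-rule — branch into \lnot \lnot (\lnot D \lor ((B \lor \lnot E) \to \lnot C))  //  (((A \leftrightarrow E) \to \lnot A) \lor \lnot E).
  branch 1 (add \lnot \lnot (\lnot D \lor ((B \lor \lnot E) \to \lnot C))):
    (A \leftrightarrow E): β-rule — branch into A, E  //  \lnot A, \lnot E.
      branch 1.1 (add A, E):
        (B \lor \lnot E): β-rule — branch into B  //  \lnot E.
          branch 1.1.1 (add B):
            \lnot \lnot (\lnot D \lor ((B \lor \lnot E) \to \lnot C)): β-rule — branch into \lnot D  //  ((B \lor \lnot E) \to \lnot C).
              branch 1.1.1.1 (add \lnot D):
                × closes — contains both D and \lnot D.
              branch 1.1.1.2 (add ((B \lor \lnot E) \to \lnot C)):
                ((B \lor \lnot E) \to \lnot C): β-rule — branch into \lnot (B \lor \lnot E)  //  \lnot C.
                  branch 1.1.1.2.1 (add \lnot (B \lor \lnot E)):
                    \lnot (B \lor \lnot E): α-rule — add \lnot B, \lnot \lnot E.
                    × closes — contains both B and \lnot B.
                  branch 1.1.1.2.2 (add \lnot C):
                    × closes — contains both C and \lnot C.
          branch 1.1.2 (add \lnot E):
            × closes — contains both E and \lnot E.
      branch 1.2 (add \lnot A, \lnot E):
        × closes — contains both A and \lnot A.
  branch 2 (add (((A \leftrightarrow E) \to \lnot A) \lor \lnot E)):
    (A \leftrightarrow E): β-rule — branch into A, E  //  \lnot A, \lnot E.
      branch 2.1 (add A, E):
        (B \lor \lnot E): β-rule — branch into B  //  \lnot E.
          branch 2.1.1 (add B):
            (((A \leftrightarrow E) \to \lnot A) \lor \lnot E): β-rule — branch into ((A \leftrightarrow E) \to \lnot A)  //  \lnot E.
              branch 2.1.1.1 (add ((A \leftrightarrow E) \to \lnot A)):
                ((A \leftrightarrow E) \to \lnot A): β-rule — branch into \lnot (A \leftrightarrow E)  //  \lnot A.
                  branch 2.1.1.1.1 (add \lnot (A \leftrightarrow E)):
                    \lnot (A \leftrightarrow E): β-rule — branch into A, \lnot E  //  \lnot A, E.
                      branch 2.1.1.1.1.1 (add A, \lnot E):
                        × closes — contains both E and \lnot E.
                      branch 2.1.1.1.1.2 (add \lnot A, E):
                        × closes — contains both A and \lnot A.
                  branch 2.1.1.1.2 (add \lnot A):
                    × closes — contains both A and \lnot A.
              branch 2.1.1.2 (add \lnot E):
                × closes — contains both E and \lnot E.
          branch 2.1.2 (add \lnot E):
            × closes — contains both E and \lnot E.
      branch 2.2 (add \lnot A, \lnot E):
        × closes — contains both A and \lnot A.
All 11 branches close.
Every branch closed, so the negation is unsatisfiable and the formula is valid.

Valid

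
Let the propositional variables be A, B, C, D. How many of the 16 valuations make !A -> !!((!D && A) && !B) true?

Initial set: {(!A -> !!((!D && A) && !B))}.
(!A -> !!((!D && A) && !B)): β-rule — branch into !!A  //  !!((!D && A) && !B).
  branch 1 (add !!A):
    ○ open, literals {A=true}.
  branch 2 (add !!((!D && A) && !B)):
    !!((!D && A) && !B): drop double negation, giving ((!D && A) && !B).
    ((!D && A) && !B): α-rule — add (!D && A), !B.
    (!D && A): α-rule — add !D, A.
    ○ open, literals {A=true, B=false, D=false}.
0 branches closed, 2 open.
Each open branch fixes some atoms; the unmentioned ones are free. Counting distinct full assignments: branch {A=true} (B, C, D) contributes 8 new; branch {A=true, B=false, D=false} (C) contributes 0 new. Total: 8.

8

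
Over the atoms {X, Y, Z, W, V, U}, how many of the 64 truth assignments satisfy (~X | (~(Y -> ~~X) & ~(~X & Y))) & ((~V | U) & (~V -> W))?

16

Initial set: {T ((~X | (~(Y -> ~~X) & ~(~X & Y))) & ((~V | U) & (~V -> W)))}.
T ((~X | (~(Y -> ~~X) & ~(~X & Y))) & ((~V | U) & (~V -> W))): α-rule — add T (~X | (~(Y -> ~~X) & ~(~X & Y))), T ((~V | U) & (~V -> W)).
T ((~V | U) & (~V -> W)): α-rule — add T (~V | U), T (~V -> W).
T (~X | (~(Y -> ~~X) & ~(~X & Y))): β-rule — branch into T ~X  //  T (~(Y -> ~~X) & ~(~X & Y)).
  branch 1 (add T ~X):
    T (~V | U): β-rule — branch into T ~V  //  T U.
      branch 1.1 (add T ~V):
        T (~V -> W): β-rule — branch into F ~V  //  T W.
          branch 1.1.1 (add F ~V):
            × closes — contains both V and ~V.
          branch 1.1.2 (add T W):
            ○ open, literals {V=F, W=T, X=F}.
      branch 1.2 (add T U):
        T (~V -> W): β-rule — branch into F ~V  //  T W.
          branch 1.2.1 (add F ~V):
            ○ open, literals {U=T, V=T, X=F}.
          branch 1.2.2 (add T W):
            ○ open, literals {U=T, W=T, X=F}.
  branch 2 (add T (~(Y -> ~~X) & ~(~X & Y))):
    T (~(Y -> ~~X) & ~(~X & Y)): α-rule — add T ~(Y -> ~~X), T ~(~X & Y).
    T ~(Y -> ~~X): α-rule — add T Y, F ~~X.
    F ~~X: drop double negation, giving F X.
    T (~V | U): β-rule — branch into T ~V  //  T U.
      branch 2.1 (add T ~V):
        T (~V -> W): β-rule — branch into F ~V  //  T W.
          branch 2.1.1 (add F ~V):
            × closes — contains both V and ~V.
          branch 2.1.2 (add T W):
            T ~(~X & Y): β-rule — branch into F ~X  //  F Y.
              branch 2.1.2.1 (add F ~X):
                × closes — contains both X and ~X.
              branch 2.1.2.2 (add F Y):
                × closes — contains both Y and ~Y.
      branch 2.2 (add T U):
        T (~V -> W): β-rule — branch into F ~V  //  T W.
          branch 2.2.1 (add F ~V):
            T ~(~X & Y): β-rule — branch into F ~X  //  F Y.
              branch 2.2.1.1 (add F ~X):
                × closes — contains both X and ~X.
              branch 2.2.1.2 (add F Y):
                × closes — contains both Y and ~Y.
          branch 2.2.2 (add T W):
            T ~(~X & Y): β-rule — branch into F ~X  //  F Y.
              branch 2.2.2.1 (add F ~X):
                × closes — contains both X and ~X.
              branch 2.2.2.2 (add F Y):
                × closes — contains both Y and ~Y.
8 branches closed, 3 open.
Each open branch fixes some atoms; the unmentioned ones are free. Counting distinct full assignments: branch {V=F, W=T, X=F} (Y, Z, U) contributes 8 new; branch {U=T, V=T, X=F} (Y, Z, W) contributes 8 new; branch {U=T, W=T, X=F} (Y, Z, V) contributes 0 new. Total: 16.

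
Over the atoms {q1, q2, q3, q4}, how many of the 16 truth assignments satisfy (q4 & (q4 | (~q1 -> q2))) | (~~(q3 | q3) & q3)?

12

Initial set: {((q4 & (q4 | (~q1 -> q2))) | (~~(q3 | q3) & q3))}.
((q4 & (q4 | (~q1 -> q2))) | (~~(q3 | q3) & q3)): β-rule — branch into (q4 & (q4 | (~q1 -> q2)))  //  (~~(q3 | q3) & q3).
  branch 1 (add (q4 & (q4 | (~q1 -> q2)))):
    (q4 & (q4 | (~q1 -> q2))): α-rule — add q4, (q4 | (~q1 -> q2)).
    (q4 | (~q1 -> q2)): β-rule — branch into q4  //  (~q1 -> q2).
      branch 1.1 (add q4):
        ○ open, literals {q4=T}.
      branch 1.2 (add (~q1 -> q2)):
        (~q1 -> q2): β-rule — branch into ~~q1  //  q2.
          branch 1.2.1 (add ~~q1):
            ○ open, literals {q1=T, q4=T}.
          branch 1.2.2 (add q2):
            ○ open, literals {q2=T, q4=T}.
  branch 2 (add (~~(q3 | q3) & q3)):
    (~~(q3 | q3) & q3): α-rule — add ~~(q3 | q3), q3.
    ~~(q3 | q3): drop double negation, giving (q3 | q3).
    (q3 | q3): β-rule — branch into q3  //  q3.
      branch 2.1 (add q3):
        ○ open, literals {q3=T}.
      branch 2.2 (add q3):
        ○ open, literals {q3=T}.
0 branches closed, 5 open.
Each open branch fixes some atoms; the unmentioned ones are free. Counting distinct full assignments: branch {q4=T} (q1, q2, q3) contributes 8 new; branch {q1=T, q4=T} (q2, q3) contributes 0 new; branch {q2=T, q4=T} (q1, q3) contributes 0 new; branch {q3=T} (q1, q2, q4) contributes 4 new; branch {q3=T} (q1, q2, q4) contributes 0 new. Total: 12.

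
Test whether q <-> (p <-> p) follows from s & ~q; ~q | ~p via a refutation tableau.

No

Initial set: {T (s & ~q); T (~q | ~p); F (q <-> (p <-> p))}.
T (s & ~q): α-rule — add T s, T ~q.
T (~q | ~p): β-rule — branch into T ~q  //  T ~p.
  branch 1 (add T ~q):
    F (q <-> (p <-> p)): β-rule — branch into T q, F (p <-> p)  //  F q, T (p <-> p).
      branch 1.1 (add T q, F (p <-> p)):
        × closes — contains both q and ~q.
      branch 1.2 (add F q, T (p <-> p)):
        T (p <-> p): β-rule — branch into T p, T p  //  F p, F p.
          branch 1.2.1 (add T p, T p):
            ○ open, literals {p=1, q=0, s=1}.
          branch 1.2.2 (add F p, F p):
            ○ open, literals {p=0, q=0, s=1}.
  branch 2 (add T ~p):
    F (q <-> (p <-> p)): β-rule — branch into T q, F (p <-> p)  //  F q, T (p <-> p).
      branch 2.1 (add T q, F (p <-> p)):
        × closes — contains both q and ~q.
      branch 2.2 (add F q, T (p <-> p)):
        T (p <-> p): β-rule — branch into T p, T p  //  F p, F p.
          branch 2.2.1 (add T p, T p):
            × closes — contains both p and ~p.
          branch 2.2.2 (add F p, F p):
            ○ open, literals {p=0, q=0, s=1}.
3 branches closed, 3 open.
An open branch gives a countermodel: p=1, q=0, s=1 (unmentioned atoms arbitrary); the premises hold there but the conclusion fails.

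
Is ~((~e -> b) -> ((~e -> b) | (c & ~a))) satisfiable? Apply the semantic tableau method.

Unsatisfiable

Initial set: {~((~e -> b) -> ((~e -> b) | (c & ~a)))}.
~((~e -> b) -> ((~e -> b) | (c & ~a))): α-rule — add (~e -> b), ~((~e -> b) | (c & ~a)).
~((~e -> b) | (c & ~a)): α-rule — add ~(~e -> b), ~(c & ~a).
~(~e -> b): α-rule — add ~e, ~b.
(~e -> b): β-rule — branch into ~~e  //  b.
  branch 1 (add ~~e):
    × closes — contains both e and ~e.
  branch 2 (add b):
    × closes — contains both b and ~b.
All 2 branches close.
Every branch closed; the formula is unsatisfiable.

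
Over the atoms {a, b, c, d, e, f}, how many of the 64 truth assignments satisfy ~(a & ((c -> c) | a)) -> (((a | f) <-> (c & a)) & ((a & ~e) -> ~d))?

48

Initial set: {T (~(a & ((c -> c) | a)) -> (((a | f) <-> (c & a)) & ((a & ~e) -> ~d)))}.
T (~(a & ((c -> c) | a)) -> (((a | f) <-> (c & a)) & ((a & ~e) -> ~d))): β-rule — branch into F ~(a & ((c -> c) | a))  //  T (((a | f) <-> (c & a)) & ((a & ~e) -> ~d)).
  branch 1 (add F ~(a & ((c -> c) | a))):
    F ~(a & ((c -> c) | a)): α-rule — add T a, T ((c -> c) | a).
    T ((c -> c) | a): β-rule — branch into T (c -> c)  //  T a.
      branch 1.1 (add T (c -> c)):
        T (c -> c): β-rule — branch into F c  //  T c.
          branch 1.1.1 (add F c):
            ○ open, literals {a=T, c=F}.
          branch 1.1.2 (add T c):
            ○ open, literals {a=T, c=T}.
      branch 1.2 (add T a):
        ○ open, literals {a=T}.
  branch 2 (add T (((a | f) <-> (c & a)) & ((a & ~e) -> ~d))):
    T (((a | f) <-> (c & a)) & ((a & ~e) -> ~d)): α-rule — add T ((a | f) <-> (c & a)), T ((a & ~e) -> ~d).
    T ((a | f) <-> (c & a)): β-rule — branch into T (a | f), T (c & a)  //  F (a | f), F (c & a).
      branch 2.1 (add T (a | f), T (c & a)):
        T (c & a): α-rule — add T c, T a.
        T ((a & ~e) -> ~d): β-rule — branch into F (a & ~e)  //  T ~d.
          branch 2.1.1 (add F (a & ~e)):
            T (a | f): β-rule — branch into T a  //  T f.
              branch 2.1.1.1 (add T a):
                F (a & ~e): β-rule — branch into F a  //  F ~e.
                  branch 2.1.1.1.1 (add F a):
                    × closes — contains both a and ~a.
                  branch 2.1.1.1.2 (add F ~e):
                    ○ open, literals {a=T, c=T, e=T}.
              branch 2.1.1.2 (add T f):
                F (a & ~e): β-rule — branch into F a  //  F ~e.
                  branch 2.1.1.2.1 (add F a):
                    × closes — contains both a and ~a.
                  branch 2.1.1.2.2 (add F ~e):
                    ○ open, literals {a=T, c=T, e=T, f=T}.
          branch 2.1.2 (add T ~d):
            T (a | f): β-rule — branch into T a  //  T f.
              branch 2.1.2.1 (add T a):
                ○ open, literals {a=T, c=T, d=F}.
              branch 2.1.2.2 (add T f):
                ○ open, literals {a=T, c=T, d=F, f=T}.
      branch 2.2 (add F (a | f), F (c & a)):
        F (a | f): α-rule — add F a, F f.
        T ((a & ~e) -> ~d): β-rule — branch into F (a & ~e)  //  T ~d.
          branch 2.2.1 (add F (a & ~e)):
            F (c & a): β-rule — branch into F c  //  F a.
              branch 2.2.1.1 (add F c):
                F (a & ~e): β-rule — branch into F a  //  F ~e.
                  branch 2.2.1.1.1 (add F a):
                    ○ open, literals {a=F, c=F, f=F}.
                  branch 2.2.1.1.2 (add F ~e):
                    ○ open, literals {a=F, c=F, e=T, f=F}.
              branch 2.2.1.2 (add F a):
                F (a & ~e): β-rule — branch into F a  //  F ~e.
                  branch 2.2.1.2.1 (add F a):
                    ○ open, literals {a=F, f=F}.
                  branch 2.2.1.2.2 (add F ~e):
                    ○ open, literals {a=F, e=T, f=F}.
          branch 2.2.2 (add T ~d):
            F (c & a): β-rule — branch into F c  //  F a.
              branch 2.2.2.1 (add F c):
                ○ open, literals {a=F, c=F, d=F, f=F}.
              branch 2.2.2.2 (add F a):
                ○ open, literals {a=F, d=F, f=F}.
2 branches closed, 13 open.
Each open branch fixes some atoms; the unmentioned ones are free. Counting distinct full assignments: branch {a=T, c=F} (b, d, e, f) contributes 16 new; branch {a=T, c=T} (b, d, e, f) contributes 16 new; branch {a=T} (b, c, d, e, f) contributes 0 new; branch {a=T, c=T, e=T} (b, d, f) contributes 0 new; branch {a=T, c=T, e=T, f=T} (b, d) contributes 0 new; branch {a=T, c=T, d=F} (b, e, f) contributes 0 new; branch {a=T, c=T, d=F, f=T} (b, e) contributes 0 new; branch {a=F, c=F, f=F} (b, d, e) contributes 8 new; branch {a=F, c=F, e=T, f=F} (b, d) contributes 0 new; branch {a=F, f=F} (b, c, d, e) contributes 8 new; branch {a=F, e=T, f=F} (b, c, d) contributes 0 new; branch {a=F, c=F, d=F, f=F} (b, e) contributes 0 new; branch {a=F, d=F, f=F} (b, c, e) contributes 0 new. Total: 48.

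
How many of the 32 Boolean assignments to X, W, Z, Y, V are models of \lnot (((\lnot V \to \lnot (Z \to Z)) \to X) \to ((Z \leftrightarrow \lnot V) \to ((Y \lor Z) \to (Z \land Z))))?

Initial set: {\lnot (((\lnot V \to \lnot (Z \to Z)) \to X) \to ((Z \leftrightarrow \lnot V) \to ((Y \lor Z) \to (Z \land Z))))}.
\lnot (((\lnot V \to \lnot (Z \to Z)) \to X) \to ((Z \leftrightarrow \lnot V) \to ((Y \lor Z) \to (Z \land Z)))): α-rule — add ((\lnot V \to \lnot (Z \to Z)) \to X), \lnot ((Z \leftrightarrow \lnot V) \to ((Y \lor Z) \to (Z \land Z))).
\lnot ((Z \leftrightarrow \lnot V) \to ((Y \lor Z) \to (Z \land Z))): α-rule — add (Z \leftrightarrow \lnot V), \lnot ((Y \lor Z) \to (Z \land Z)).
\lnot ((Y \lor Z) \to (Z \land Z)): α-rule — add (Y \lor Z), \lnot (Z \land Z).
((\lnot V \to \lnot (Z \to Z)) \to X): β-rule — branch into \lnot (\lnot V \to \lnot (Z \to Z))  //  X.
  branch 1 (add \lnot (\lnot V \to \lnot (Z \to Z))):
    \lnot (\lnot V \to \lnot (Z \to Z)): α-rule — add \lnot V, \lnot \lnot (Z \to Z).
    (Z \leftrightarrow \lnot V): β-rule — branch into Z, \lnot V  //  \lnot Z, \lnot \lnot V.
      branch 1.1 (add Z, \lnot V):
        (Y \lor Z): β-rule — branch into Y  //  Z.
          branch 1.1.1 (add Y):
            \lnot (Z \land Z): β-rule — branch into \lnot Z  //  \lnot Z.
              branch 1.1.1.1 (add \lnot Z):
                × closes — contains both Z and \lnot Z.
              branch 1.1.1.2 (add \lnot Z):
                × closes — contains both Z and \lnot Z.
          branch 1.1.2 (add Z):
            \lnot (Z \land Z): β-rule — branch into \lnot Z  //  \lnot Z.
              branch 1.1.2.1 (add \lnot Z):
                × closes — contains both Z and \lnot Z.
              branch 1.1.2.2 (add \lnot Z):
                × closes — contains both Z and \lnot Z.
      branch 1.2 (add \lnot Z, \lnot \lnot V):
        × closes — contains both V and \lnot V.
  branch 2 (add X):
    (Z \leftrightarrow \lnot V): β-rule — branch into Z, \lnot V  //  \lnot Z, \lnot \lnot V.
      branch 2.1 (add Z, \lnot V):
        (Y \lor Z): β-rule — branch into Y  //  Z.
          branch 2.1.1 (add Y):
            \lnot (Z \land Z): β-rule — branch into \lnot Z  //  \lnot Z.
              branch 2.1.1.1 (add \lnot Z):
                × closes — contains both Z and \lnot Z.
              branch 2.1.1.2 (add \lnot Z):
                × closes — contains both Z and \lnot Z.
          branch 2.1.2 (add Z):
            \lnot (Z \land Z): β-rule — branch into \lnot Z  //  \lnot Z.
              branch 2.1.2.1 (add \lnot Z):
                × closes — contains both Z and \lnot Z.
              branch 2.1.2.2 (add \lnot Z):
                × closes — contains both Z and \lnot Z.
      branch 2.2 (add \lnot Z, \lnot \lnot V):
        (Y \lor Z): β-rule — branch into Y  //  Z.
          branch 2.2.1 (add Y):
            \lnot (Z \land Z): β-rule — branch into \lnot Z  //  \lnot Z.
              branch 2.2.1.1 (add \lnot Z):
                ○ open, literals {V=T, X=T, Y=T, Z=F}.
              branch 2.2.1.2 (add \lnot Z):
                ○ open, literals {V=T, X=T, Y=T, Z=F}.
          branch 2.2.2 (add Z):
            × closes — contains both Z and \lnot Z.
10 branches closed, 2 open.
Each open branch fixes some atoms; the unmentioned ones are free. Counting distinct full assignments: branch {V=T, X=T, Y=T, Z=F} (W) contributes 2 new; branch {V=T, X=T, Y=T, Z=F} (W) contributes 0 new. Total: 2.

2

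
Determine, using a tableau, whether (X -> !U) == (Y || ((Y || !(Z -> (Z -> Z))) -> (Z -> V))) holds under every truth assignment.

Assume the negation and expand:
Initial set: {!((X -> !U) == (Y || ((Y || !(Z -> (Z -> Z))) -> (Z -> V))))}.
!((X -> !U) == (Y || ((Y || !(Z -> (Z -> Z))) -> (Z -> V)))): β-rule — branch into (X -> !U), !(Y || ((Y || !(Z -> (Z -> Z))) -> (Z -> V)))  //  !(X -> !U), (Y || ((Y || !(Z -> (Z -> Z))) -> (Z -> V))).
  branch 1 (add (X -> !U), !(Y || ((Y || !(Z -> (Z -> Z))) -> (Z -> V)))):
    !(Y || ((Y || !(Z -> (Z -> Z))) -> (Z -> V))): α-rule — add !Y, !((Y || !(Z -> (Z -> Z))) -> (Z -> V)).
    !((Y || !(Z -> (Z -> Z))) -> (Z -> V)): α-rule — add (Y || !(Z -> (Z -> Z))), !(Z -> V).
    !(Z -> V): α-rule — add Z, !V.
    (X -> !U): β-rule — branch into !X  //  !U.
      branch 1.1 (add !X):
        (Y || !(Z -> (Z -> Z))): β-rule — branch into Y  //  !(Z -> (Z -> Z)).
          branch 1.1.1 (add Y):
            × closes — contains both Y and !Y.
          branch 1.1.2 (add !(Z -> (Z -> Z))):
            !(Z -> (Z -> Z)): α-rule — add Z, !(Z -> Z).
            !(Z -> Z): α-rule — add Z, !Z.
            × closes — contains both Z and !Z.
      branch 1.2 (add !U):
        (Y || !(Z -> (Z -> Z))): β-rule — branch into Y  //  !(Z -> (Z -> Z)).
          branch 1.2.1 (add Y):
            × closes — contains both Y and !Y.
          branch 1.2.2 (add !(Z -> (Z -> Z))):
            !(Z -> (Z -> Z)): α-rule — add Z, !(Z -> Z).
            !(Z -> Z): α-rule — add Z, !Z.
            × closes — contains both Z and !Z.
  branch 2 (add !(X -> !U), (Y || ((Y || !(Z -> (Z -> Z))) -> (Z -> V)))):
    !(X -> !U): α-rule — add X, !!U.
    (Y || ((Y || !(Z -> (Z -> Z))) -> (Z -> V))): β-rule — branch into Y  //  ((Y || !(Z -> (Z -> Z))) -> (Z -> V)).
      branch 2.1 (add Y):
        ○ open, literals {U=true, X=true, Y=true}.
      branch 2.2 (add ((Y || !(Z -> (Z -> Z))) -> (Z -> V))):
        ((Y || !(Z -> (Z -> Z))) -> (Z -> V)): β-rule — branch into !(Y || !(Z -> (Z -> Z)))  //  (Z -> V).
          branch 2.2.1 (add !(Y || !(Z -> (Z -> Z)))):
            !(Y || !(Z -> (Z -> Z))): α-rule — add !Y, !!(Z -> (Z -> Z)).
            !!(Z -> (Z -> Z)): β-rule — branch into !Z  //  (Z -> Z).
              branch 2.2.1.1 (add !Z):
                ○ open, literals {U=true, X=true, Y=false, Z=false}.
              branch 2.2.1.2 (add (Z -> Z)):
                (Z -> Z): β-rule — branch into !Z  //  Z.
                  branch 2.2.1.2.1 (add !Z):
                    ○ open, literals {U=true, X=true, Y=false, Z=false}.
                  branch 2.2.1.2.2 (add Z):
                    ○ open, literals {U=true, X=true, Y=false, Z=true}.
          branch 2.2.2 (add (Z -> V)):
            (Z -> V): β-rule — branch into !Z  //  V.
              branch 2.2.2.1 (add !Z):
                ○ open, literals {U=true, X=true, Z=false}.
              branch 2.2.2.2 (add V):
                ○ open, literals {U=true, V=true, X=true}.
4 branches closed, 6 open.
An open branch gives a countermodel: U=true, X=true, Y=true (unmentioned atoms arbitrary); under it the original formula is false.

Not valid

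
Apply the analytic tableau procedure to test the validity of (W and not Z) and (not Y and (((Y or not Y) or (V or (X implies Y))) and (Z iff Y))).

Not valid

Assume the negation and expand:
Initial set: {not ((W and not Z) and (not Y and (((Y or not Y) or (V or (X implies Y))) and (Z iff Y))))}.
not ((W and not Z) and (not Y and (((Y or not Y) or (V or (X implies Y))) and (Z iff Y)))): β-rule — branch into not (W and not Z)  //  not (not Y and (((Y or not Y) or (V or (X implies Y))) and (Z iff Y))).
  branch 1 (add not (W and not Z)):
    not (W and not Z): β-rule — branch into not W  //  not not Z.
      branch 1.1 (add not W):
        ○ open, literals {W=F}.
      branch 1.2 (add not not Z):
        ○ open, literals {Z=T}.
  branch 2 (add not (not Y and (((Y or not Y) or (V or (X implies Y))) and (Z iff Y)))):
    not (not Y and (((Y or not Y) or (V or (X implies Y))) and (Z iff Y))): β-rule — branch into not not Y  //  not (((Y or not Y) or (V or (X implies Y))) and (Z iff Y)).
      branch 2.1 (add not not Y):
        ○ open, literals {Y=T}.
      branch 2.2 (add not (((Y or not Y) or (V or (X implies Y))) and (Z iff Y))):
        not (((Y or not Y) or (V or (X implies Y))) and (Z iff Y)): β-rule — branch into not ((Y or not Y) or (V or (X implies Y)))  //  not (Z iff Y).
          branch 2.2.1 (add not ((Y or not Y) or (V or (X implies Y)))):
            not ((Y or not Y) or (V or (X implies Y))): α-rule — add not (Y or not Y), not (V or (X implies Y)).
            not (Y or not Y): α-rule — add not Y, not not Y.
            × closes — contains both Y and not Y.
          branch 2.2.2 (add not (Z iff Y)):
            not (Z iff Y): β-rule — branch into Z, not Y  //  not Z, Y.
              branch 2.2.2.1 (add Z, not Y):
                ○ open, literals {Y=F, Z=T}.
              branch 2.2.2.2 (add not Z, Y):
                ○ open, literals {Y=T, Z=F}.
1 branch closed, 5 open.
An open branch gives a countermodel: W=F (unmentioned atoms arbitrary); under it the original formula is false.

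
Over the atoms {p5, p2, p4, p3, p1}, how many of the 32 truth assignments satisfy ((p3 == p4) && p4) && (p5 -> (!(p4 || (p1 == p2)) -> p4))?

Initial set: {T (((p3 == p4) && p4) && (p5 -> (!(p4 || (p1 == p2)) -> p4)))}.
T (((p3 == p4) && p4) && (p5 -> (!(p4 || (p1 == p2)) -> p4))): α-rule — add T ((p3 == p4) && p4), T (p5 -> (!(p4 || (p1 == p2)) -> p4)).
T ((p3 == p4) && p4): α-rule — add T (p3 == p4), T p4.
T (p5 -> (!(p4 || (p1 == p2)) -> p4)): β-rule — branch into F p5  //  T (!(p4 || (p1 == p2)) -> p4).
  branch 1 (add F p5):
    T (p3 == p4): β-rule — branch into T p3, T p4  //  F p3, F p4.
      branch 1.1 (add T p3, T p4):
        ○ open, literals {p3=true, p4=true, p5=false}.
      branch 1.2 (add F p3, F p4):
        × closes — contains both p4 and !p4.
  branch 2 (add T (!(p4 || (p1 == p2)) -> p4)):
    T (p3 == p4): β-rule — branch into T p3, T p4  //  F p3, F p4.
      branch 2.1 (add T p3, T p4):
        T (!(p4 || (p1 == p2)) -> p4): β-rule — branch into F !(p4 || (p1 == p2))  //  T p4.
          branch 2.1.1 (add F !(p4 || (p1 == p2))):
            F !(p4 || (p1 == p2)): β-rule — branch into T p4  //  T (p1 == p2).
              branch 2.1.1.1 (add T p4):
                ○ open, literals {p3=true, p4=true}.
              branch 2.1.1.2 (add T (p1 == p2)):
                T (p1 == p2): β-rule — branch into T p1, T p2  //  F p1, F p2.
                  branch 2.1.1.2.1 (add T p1, T p2):
                    ○ open, literals {p1=true, p2=true, p3=true, p4=true}.
                  branch 2.1.1.2.2 (add F p1, F p2):
                    ○ open, literals {p1=false, p2=false, p3=true, p4=true}.
          branch 2.1.2 (add T p4):
            ○ open, literals {p3=true, p4=true}.
      branch 2.2 (add F p3, F p4):
        × closes — contains both p4 and !p4.
2 branches closed, 5 open.
Each open branch fixes some atoms; the unmentioned ones are free. Counting distinct full assignments: branch {p3=true, p4=true, p5=false} (p2, p1) contributes 4 new; branch {p3=true, p4=true} (p5, p2, p1) contributes 4 new; branch {p1=true, p2=true, p3=true, p4=true} (p5) contributes 0 new; branch {p1=false, p2=false, p3=true, p4=true} (p5) contributes 0 new; branch {p3=true, p4=true} (p5, p2, p1) contributes 0 new. Total: 8.

8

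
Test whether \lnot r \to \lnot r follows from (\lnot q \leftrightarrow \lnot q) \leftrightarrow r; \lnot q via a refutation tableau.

Yes

Initial set: {((\lnot q \leftrightarrow \lnot q) \leftrightarrow r); \lnot q; \lnot (\lnot r \to \lnot r)}.
\lnot (\lnot r \to \lnot r): α-rule — add \lnot r, \lnot \lnot r.
× closes — contains both r and \lnot r.
All 1 branch closes.
Every branch closed, so the premises entail the conclusion.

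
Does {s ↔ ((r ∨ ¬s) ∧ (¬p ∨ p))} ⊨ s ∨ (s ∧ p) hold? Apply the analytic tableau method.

Yes

Initial set: {(s ↔ ((r ∨ ¬s) ∧ (¬p ∨ p))); ¬(s ∨ (s ∧ p))}.
¬(s ∨ (s ∧ p)): α-rule — add ¬s, ¬(s ∧ p).
(s ↔ ((r ∨ ¬s) ∧ (¬p ∨ p))): β-rule — branch into s, ((r ∨ ¬s) ∧ (¬p ∨ p))  //  ¬s, ¬((r ∨ ¬s) ∧ (¬p ∨ p)).
  branch 1 (add s, ((r ∨ ¬s) ∧ (¬p ∨ p))):
    × closes — contains both s and ¬s.
  branch 2 (add ¬s, ¬((r ∨ ¬s) ∧ (¬p ∨ p))):
    ¬(s ∧ p): β-rule — branch into ¬s  //  ¬p.
      branch 2.1 (add ¬s):
        ¬((r ∨ ¬s) ∧ (¬p ∨ p)): β-rule — branch into ¬(r ∨ ¬s)  //  ¬(¬p ∨ p).
          branch 2.1.1 (add ¬(r ∨ ¬s)):
            ¬(r ∨ ¬s): α-rule — add ¬r, ¬¬s.
            × closes — contains both s and ¬s.
          branch 2.1.2 (add ¬(¬p ∨ p)):
            ¬(¬p ∨ p): α-rule — add ¬¬p, ¬p.
            × closes — contains both p and ¬p.
      branch 2.2 (add ¬p):
        ¬((r ∨ ¬s) ∧ (¬p ∨ p)): β-rule — branch into ¬(r ∨ ¬s)  //  ¬(¬p ∨ p).
          branch 2.2.1 (add ¬(r ∨ ¬s)):
            ¬(r ∨ ¬s): α-rule — add ¬r, ¬¬s.
            × closes — contains both s and ¬s.
          branch 2.2.2 (add ¬(¬p ∨ p)):
            ¬(¬p ∨ p): α-rule — add ¬¬p, ¬p.
            × closes — contains both p and ¬p.
All 5 branches close.
Every branch closed, so the premises entail the conclusion.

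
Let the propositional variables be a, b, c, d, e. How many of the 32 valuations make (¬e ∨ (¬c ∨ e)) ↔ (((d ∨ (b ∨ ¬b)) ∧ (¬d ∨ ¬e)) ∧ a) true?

12

Initial set: {((¬e ∨ (¬c ∨ e)) ↔ (((d ∨ (b ∨ ¬b)) ∧ (¬d ∨ ¬e)) ∧ a))}.
((¬e ∨ (¬c ∨ e)) ↔ (((d ∨ (b ∨ ¬b)) ∧ (¬d ∨ ¬e)) ∧ a)): β-rule — branch into (¬e ∨ (¬c ∨ e)), (((d ∨ (b ∨ ¬b)) ∧ (¬d ∨ ¬e)) ∧ a)  //  ¬(¬e ∨ (¬c ∨ e)), ¬(((d ∨ (b ∨ ¬b)) ∧ (¬d ∨ ¬e)) ∧ a).
  branch 1 (add (¬e ∨ (¬c ∨ e)), (((d ∨ (b ∨ ¬b)) ∧ (¬d ∨ ¬e)) ∧ a)):
    (((d ∨ (b ∨ ¬b)) ∧ (¬d ∨ ¬e)) ∧ a): α-rule — add ((d ∨ (b ∨ ¬b)) ∧ (¬d ∨ ¬e)), a.
    ((d ∨ (b ∨ ¬b)) ∧ (¬d ∨ ¬e)): α-rule — add (d ∨ (b ∨ ¬b)), (¬d ∨ ¬e).
    (¬e ∨ (¬c ∨ e)): β-rule — branch into ¬e  //  (¬c ∨ e).
      branch 1.1 (add ¬e):
        (d ∨ (b ∨ ¬b)): β-rule — branch into d  //  (b ∨ ¬b).
          branch 1.1.1 (add d):
            (¬d ∨ ¬e): β-rule — branch into ¬d  //  ¬e.
              branch 1.1.1.1 (add ¬d):
                × closes — contains both d and ¬d.
              branch 1.1.1.2 (add ¬e):
                ○ open, literals {a=T, d=T, e=F}.
          branch 1.1.2 (add (b ∨ ¬b)):
            (¬d ∨ ¬e): β-rule — branch into ¬d  //  ¬e.
              branch 1.1.2.1 (add ¬d):
                (b ∨ ¬b): β-rule — branch into b  //  ¬b.
                  branch 1.1.2.1.1 (add b):
                    ○ open, literals {a=T, b=T, d=F, e=F}.
                  branch 1.1.2.1.2 (add ¬b):
                    ○ open, literals {a=T, b=F, d=F, e=F}.
              branch 1.1.2.2 (add ¬e):
                (b ∨ ¬b): β-rule — branch into b  //  ¬b.
                  branch 1.1.2.2.1 (add b):
                    ○ open, literals {a=T, b=T, e=F}.
                  branch 1.1.2.2.2 (add ¬b):
                    ○ open, literals {a=T, b=F, e=F}.
      branch 1.2 (add (¬c ∨ e)):
        (d ∨ (b ∨ ¬b)): β-rule — branch into d  //  (b ∨ ¬b).
          branch 1.2.1 (add d):
            (¬d ∨ ¬e): β-rule — branch into ¬d  //  ¬e.
              branch 1.2.1.1 (add ¬d):
                × closes — contains both d and ¬d.
              branch 1.2.1.2 (add ¬e):
                (¬c ∨ e): β-rule — branch into ¬c  //  e.
                  branch 1.2.1.2.1 (add ¬c):
                    ○ open, literals {a=T, c=F, d=T, e=F}.
                  branch 1.2.1.2.2 (add e):
                    × closes — contains both e and ¬e.
          branch 1.2.2 (add (b ∨ ¬b)):
            (¬d ∨ ¬e): β-rule — branch into ¬d  //  ¬e.
              branch 1.2.2.1 (add ¬d):
                (¬c ∨ e): β-rule — branch into ¬c  //  e.
                  branch 1.2.2.1.1 (add ¬c):
                    (b ∨ ¬b): β-rule — branch into b  //  ¬b.
                      branch 1.2.2.1.1.1 (add b):
                        ○ open, literals {a=T, b=T, c=F, d=F}.
                      branch 1.2.2.1.1.2 (add ¬b):
                        ○ open, literals {a=T, b=F, c=F, d=F}.
                  branch 1.2.2.1.2 (add e):
                    (b ∨ ¬b): β-rule — branch into b  //  ¬b.
                      branch 1.2.2.1.2.1 (add b):
                        ○ open, literals {a=T, b=T, d=F, e=T}.
                      branch 1.2.2.1.2.2 (add ¬b):
                        ○ open, literals {a=T, b=F, d=F, e=T}.
              branch 1.2.2.2 (add ¬e):
                (¬c ∨ e): β-rule — branch into ¬c  //  e.
                  branch 1.2.2.2.1 (add ¬c):
                    (b ∨ ¬b): β-rule — branch into b  //  ¬b.
                      branch 1.2.2.2.1.1 (add b):
                        ○ open, literals {a=T, b=T, c=F, e=F}.
                      branch 1.2.2.2.1.2 (add ¬b):
                        ○ open, literals {a=T, b=F, c=F, e=F}.
                  branch 1.2.2.2.2 (add e):
                    × closes — contains both e and ¬e.
  branch 2 (add ¬(¬e ∨ (¬c ∨ e)), ¬(((d ∨ (b ∨ ¬b)) ∧ (¬d ∨ ¬e)) ∧ a)):
    ¬(¬e ∨ (¬c ∨ e)): α-rule — add ¬¬e, ¬(¬c ∨ e).
    ¬(¬c ∨ e): α-rule — add ¬¬c, ¬e.
    × closes — contains both e and ¬e.
5 branches closed, 12 open.
Each open branch fixes some atoms; the unmentioned ones are free. Counting distinct full assignments: branch {a=T, d=T, e=F} (b, c) contributes 4 new; branch {a=T, b=T, d=F, e=F} (c) contributes 2 new; branch {a=T, b=F, d=F, e=F} (c) contributes 2 new; branch {a=T, b=T, e=F} (c, d) contributes 0 new; branch {a=T, b=F, e=F} (c, d) contributes 0 new; branch {a=T, c=F, d=T, e=F} (b) contributes 0 new; branch {a=T, b=T, c=F, d=F} (e) contributes 1 new; branch {a=T, b=F, c=F, d=F} (e) contributes 1 new; branch {a=T, b=T, d=F, e=T} (c) contributes 1 new; branch {a=T, b=F, d=F, e=T} (c) contributes 1 new; branch {a=T, b=T, c=F, e=F} (d) contributes 0 new; branch {a=T, b=F, c=F, e=F} (d) contributes 0 new. Total: 12.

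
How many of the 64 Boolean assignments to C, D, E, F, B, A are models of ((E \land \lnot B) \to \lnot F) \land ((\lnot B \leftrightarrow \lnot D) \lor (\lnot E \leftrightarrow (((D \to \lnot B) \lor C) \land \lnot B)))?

Initial set: {T (((E \land \lnot B) \to \lnot F) \land ((\lnot B \leftrightarrow \lnot D) \lor (\lnot E \leftrightarrow (((D \to \lnot B) \lor C) \land \lnot B))))}.
T (((E \land \lnot B) \to \lnot F) \land ((\lnot B \leftrightarrow \lnot D) \lor (\lnot E \leftrightarrow (((D \to \lnot B) \lor C) \land \lnot B)))): α-rule — add T ((E \land \lnot B) \to \lnot F), T ((\lnot B \leftrightarrow \lnot D) \lor (\lnot E \leftrightarrow (((D \to \lnot B) \lor C) \land \lnot B))).
T ((E \land \lnot B) \to \lnot F): β-rule — branch into F (E \land \lnot B)  //  T \lnot F.
  branch 1 (add F (E \land \lnot B)):
    T ((\lnot B \leftrightarrow \lnot D) \lor (\lnot E \leftrightarrow (((D \to \lnot B) \lor C) \land \lnot B))): β-rule — branch into T (\lnot B \leftrightarrow \lnot D)  //  T (\lnot E \leftrightarrow (((D \to \lnot B) \lor C) \land \lnot B)).
      branch 1.1 (add T (\lnot B \leftrightarrow \lnot D)):
        F (E \land \lnot B): β-rule — branch into F E  //  F \lnot B.
          branch 1.1.1 (add F E):
            T (\lnot B \leftrightarrow \lnot D): β-rule — branch into T \lnot B, T \lnot D  //  F \lnot B, F \lnot D.
              branch 1.1.1.1 (add T \lnot B, T \lnot D):
                ○ open, literals {B=0, D=0, E=0}.
              branch 1.1.1.2 (add F \lnot B, F \lnot D):
                ○ open, literals {B=1, D=1, E=0}.
          branch 1.1.2 (add F \lnot B):
            T (\lnot B \leftrightarrow \lnot D): β-rule — branch into T \lnot B, T \lnot D  //  F \lnot B, F \lnot D.
              branch 1.1.2.1 (add T \lnot B, T \lnot D):
                × closes — contains both B and \lnot B.
              branch 1.1.2.2 (add F \lnot B, F \lnot D):
                ○ open, literals {B=1, D=1}.
      branch 1.2 (add T (\lnot E \leftrightarrow (((D \to \lnot B) \lor C) \land \lnot B))):
        F (E \land \lnot B): β-rule — branch into F E  //  F \lnot B.
          branch 1.2.1 (add F E):
            T (\lnot E \leftrightarrow (((D \to \lnot B) \lor C) \land \lnot B)): β-rule — branch into T \lnot E, T (((D \to \lnot B) \lor C) \land \lnot B)  //  F \lnot E, F (((D \to \lnot B) \lor C) \land \lnot B).
              branch 1.2.1.1 (add T \lnot E, T (((D \to \lnot B) \lor C) \land \lnot B)):
                T (((D \to \lnot B) \lor C) \land \lnot B): α-rule — add T ((D \to \lnot B) \lor C), T \lnot B.
                T ((D \to \lnot B) \lor C): β-rule — branch into T (D \to \lnot B)  //  T C.
                  branch 1.2.1.1.1 (add T (D \to \lnot B)):
                    T (D \to \lnot B): β-rule — branch into F D  //  T \lnot B.
                      branch 1.2.1.1.1.1 (add F D):
                        ○ open, literals {B=0, D=0, E=0}.
                      branch 1.2.1.1.1.2 (add T \lnot B):
                        ○ open, literals {B=0, E=0}.
                  branch 1.2.1.1.2 (add T C):
                    ○ open, literals {B=0, C=1, E=0}.
              branch 1.2.1.2 (add F \lnot E, F (((D \to \lnot B) \lor C) \land \lnot B)):
                × closes — contains both E and \lnot E.
          branch 1.2.2 (add F \lnot B):
            T (\lnot E \leftrightarrow (((D \to \lnot B) \lor C) \land \lnot B)): β-rule — branch into T \lnot E, T (((D \to \lnot B) \lor C) \land \lnot B)  //  F \lnot E, F (((D \to \lnot B) \lor C) \land \lnot B).
              branch 1.2.2.1 (add T \lnot E, T (((D \to \lnot B) \lor C) \land \lnot B)):
                T (((D \to \lnot B) \lor C) \land \lnot B): α-rule — add T ((D \to \lnot B) \lor C), T \lnot B.
                × closes — contains both B and \lnot B.
              branch 1.2.2.2 (add F \lnot E, F (((D \to \lnot B) \lor C) \land \lnot B)):
                F (((D \to \lnot B) \lor C) \land \lnot B): β-rule — branch into F ((D \to \lnot B) \lor C)  //  F \lnot B.
                  branch 1.2.2.2.1 (add F ((D \to \lnot B) \lor C)):
                    F ((D \to \lnot B) \lor C): α-rule — add F (D \to \lnot B), F C.
                    F (D \to \lnot B): α-rule — add T D, F \lnot B.
                    ○ open, literals {B=1, C=0, D=1, E=1}.
                  branch 1.2.2.2.2 (add F \lnot B):
                    ○ open, literals {B=1, E=1}.
  branch 2 (add T \lnot F):
    T ((\lnot B \leftrightarrow \lnot D) \lor (\lnot E \leftrightarrow (((D \to \lnot B) \lor C) \land \lnot B))): β-rule — branch into T (\lnot B \leftrightarrow \lnot D)  //  T (\lnot E \leftrightarrow (((D \to \lnot B) \lor C) \land \lnot B)).
      branch 2.1 (add T (\lnot B \leftrightarrow \lnot D)):
        T (\lnot B \leftrightarrow \lnot D): β-rule — branch into T \lnot B, T \lnot D  //  F \lnot B, F \lnot D.
          branch 2.1.1 (add T \lnot B, T \lnot D):
            ○ open, literals {B=0, D=0, F=0}.
          branch 2.1.2 (add F \lnot B, F \lnot D):
            ○ open, literals {B=1, D=1, F=0}.
      branch 2.2 (add T (\lnot E \leftrightarrow (((D \to \lnot B) \lor C) \land \lnot B))):
        T (\lnot E \leftrightarrow (((D \to \lnot B) \lor C) \land \lnot B)): β-rule — branch into T \lnot E, T (((D \to \lnot B) \lor C) \land \lnot B)  //  F \lnot E, F (((D \to \lnot B) \lor C) \land \lnot B).
          branch 2.2.1 (add T \lnot E, T (((D \to \lnot B) \lor C) \land \lnot B)):
            T (((D \to \lnot B) \lor C) \land \lnot B): α-rule — add T ((D \to \lnot B) \lor C), T \lnot B.
            T ((D \to \lnot B) \lor C): β-rule — branch into T (D \to \lnot B)  //  T C.
              branch 2.2.1.1 (add T (D \to \lnot B)):
                T (D \to \lnot B): β-rule — branch into F D  //  T \lnot B.
                  branch 2.2.1.1.1 (add F D):
                    ○ open, literals {B=0, D=0, E=0, F=0}.
                  branch 2.2.1.1.2 (add T \lnot B):
                    ○ open, literals {B=0, E=0, F=0}.
              branch 2.2.1.2 (add T C):
                ○ open, literals {B=0, C=1, E=0, F=0}.
          branch 2.2.2 (add F \lnot E, F (((D \to \lnot B) \lor C) \land \lnot B)):
            F (((D \to \lnot B) \lor C) \land \lnot B): β-rule — branch into F ((D \to \lnot B) \lor C)  //  F \lnot B.
              branch 2.2.2.1 (add F ((D \to \lnot B) \lor C)):
                F ((D \to \lnot B) \lor C): α-rule — add F (D \to \lnot B), F C.
                F (D \to \lnot B): α-rule — add T D, F \lnot B.
                ○ open, literals {B=1, C=0, D=1, E=1, F=0}.
              branch 2.2.2.2 (add F \lnot B):
                ○ open, literals {B=1, E=1, F=0}.
3 branches closed, 15 open.
Each open branch fixes some atoms; the unmentioned ones are free. Counting distinct full assignments: branch {B=0, D=0, E=0} (C, F, A) contributes 8 new; branch {B=1, D=1, E=0} (C, F, A) contributes 8 new; branch {B=1, D=1} (C, E, F, A) contributes 8 new; branch {B=0, D=0, E=0} (C, F, A) contributes 0 new; branch {B=0, E=0} (C, D, F, A) contributes 8 new; branch {B=0, C=1, E=0} (D, F, A) contributes 0 new; branch {B=1, C=0, D=1, E=1} (F, A) contributes 0 new; branch {B=1, E=1} (C, D, F, A) contributes 8 new; branch {B=0, D=0, F=0} (C, E, A) contributes 4 new; branch {B=1, D=1, F=0} (C, E, A) contributes 0 new; branch {B=0, D=0, E=0, F=0} (C, A) contributes 0 new; branch {B=0, E=0, F=0} (C, D, A) contributes 0 new; branch {B=0, C=1, E=0, F=0} (D, A) contributes 0 new; branch {B=1, C=0, D=1, E=1, F=0} (A) contributes 0 new; branch {B=1, E=1, F=0} (C, D, A) contributes 0 new. Total: 44.

44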